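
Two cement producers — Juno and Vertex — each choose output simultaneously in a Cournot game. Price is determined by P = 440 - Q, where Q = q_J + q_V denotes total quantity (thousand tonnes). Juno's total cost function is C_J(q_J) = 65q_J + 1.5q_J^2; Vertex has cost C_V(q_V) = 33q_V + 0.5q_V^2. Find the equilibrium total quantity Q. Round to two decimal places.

169.86

Juno's profit: π_J = (440 - Q)q_J - (65q_J + (3/2)q_J²). Setting ∂π_J/∂q_J = 0: 375 - 5q_J - (q_V) = 0.
Vertex's first-order condition: 407 - 3q_V - (q_J) = 0.
Best responses: q_J = (375 - q_V)/5, q_V = (407 - q_J)/3.
Solving the pair: q_J = 359/7, q_V = 830/7.
Total output Q = 359/7 + 830/7 = 1189/7.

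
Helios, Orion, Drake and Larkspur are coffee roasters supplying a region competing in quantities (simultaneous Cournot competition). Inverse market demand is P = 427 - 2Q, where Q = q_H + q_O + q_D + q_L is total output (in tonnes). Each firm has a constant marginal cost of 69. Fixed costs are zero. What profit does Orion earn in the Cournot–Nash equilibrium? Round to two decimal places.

A representative firm's profit is π_i = q_i(427 - 2Q) - 69q_i.
First-order condition (treating rivals' output as given): 358 - 4q_i - 2·Σ_{j≠i} q_j = 0.
By symmetry each firm produces the same amount; substituting Σ_{j≠i} q_j = 3q_i yields q_i = 358/10 = 179/5.
Price P = 427 - 2·(716/5) = 703/5.
Orion's profit: (703/5 - 69)·(179/5) = 2563.2800.

2563.28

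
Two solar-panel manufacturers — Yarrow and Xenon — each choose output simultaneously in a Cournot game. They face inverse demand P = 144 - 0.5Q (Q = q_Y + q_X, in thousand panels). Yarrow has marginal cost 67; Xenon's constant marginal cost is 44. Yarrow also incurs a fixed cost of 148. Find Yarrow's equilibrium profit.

Yarrow's profit: π_Y = (144 - 0.5Q)q_Y - (67q_Y). Setting ∂π_Y/∂q_Y = 0: 77 - q_Y - (1/2)(q_X) = 0.
Xenon's profit: π_X = (144 - 0.5Q)q_X - (44q_X). Setting ∂π_X/∂q_X = 0: 100 - q_X - (1/2)(q_Y) = 0.
So q_Y = (77 - (1/2)q_X) and q_X = (100 - (1/2)q_Y).
Substituting one into the other gives q_Y = 36 and q_X = 82.
Price P = 144 - (1/2)·118 = 85.
Yarrow's profit: (85 - 67)·36 - 148 = 500.

500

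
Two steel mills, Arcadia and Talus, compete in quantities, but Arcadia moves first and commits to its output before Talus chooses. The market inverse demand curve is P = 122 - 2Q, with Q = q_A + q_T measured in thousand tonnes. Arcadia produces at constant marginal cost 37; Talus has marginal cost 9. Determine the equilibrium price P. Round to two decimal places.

The follower Talus best-responds to any q_A: π_T = (122 - 2Q)q_T - 9q_T.
Setting the follower's marginal profit to zero, 113 - 2q_A - 4q_T = 0, i.e. q_T = (113 - 2q_A)/4.
The leader anticipates this reaction. Substituting into P = 122 - 2Q gives P = 131/2 - q_A, so π_A = (131/2 - q_A)q_A - 37q_A.
Leader FOC: 57/2 - 2q_A = 0, so q_A = 57/4.
Then q_T = (113 - 2·(57/4))/4 = 169/8.
Total output Q = 283/8, so price P = 122 - 2·(283/8) = 205/4.

51.25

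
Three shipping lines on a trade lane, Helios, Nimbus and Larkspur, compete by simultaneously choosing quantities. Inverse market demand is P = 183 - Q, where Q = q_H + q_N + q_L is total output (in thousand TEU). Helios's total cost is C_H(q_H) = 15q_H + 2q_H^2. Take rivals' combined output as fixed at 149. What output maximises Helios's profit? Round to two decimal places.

3.17

With rivals' combined output fixed at 149, Helios's profit is π_H = (183 - 149 - q_H)q_H - (15q_H + 2q_H²) = (34 - q_H)q_H - (15q_H + 2q_H²).
∂π_H/∂q_H = 19 - 6q_H = 0, so q_H = 19/6.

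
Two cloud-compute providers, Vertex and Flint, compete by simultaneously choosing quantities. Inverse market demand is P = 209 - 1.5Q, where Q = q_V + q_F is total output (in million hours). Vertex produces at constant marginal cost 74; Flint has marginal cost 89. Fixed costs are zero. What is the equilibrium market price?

124

Vertex's profit: π_V = (209 - 1.5Q)q_V - (74q_V). Setting ∂π_V/∂q_V = 0: 135 - 3q_V - (3/2)(q_F) = 0.
Flint's profit: π_F = (209 - 1.5Q)q_F - (89q_F). Setting ∂π_F/∂q_F = 0: 120 - 3q_F - (3/2)(q_V) = 0.
Best responses: q_V = (135 - (3/2)q_F)/3, q_F = (120 - (3/2)q_V)/3.
Solving the pair: q_V = 100/3, q_F = 70/3.
Total output Q = 170/3, so price P = 209 - (3/2)·(170/3) = 124.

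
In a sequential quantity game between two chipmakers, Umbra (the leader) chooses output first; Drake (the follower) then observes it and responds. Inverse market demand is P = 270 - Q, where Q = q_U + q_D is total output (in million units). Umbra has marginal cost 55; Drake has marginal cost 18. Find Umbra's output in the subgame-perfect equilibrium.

89

Solve by backward induction. Given q_U, the follower Drake maximises π_D = (270 - q_U - q_D)q_D - 18q_D.
Follower FOC: 252 - q_U - 2q_D = 0, so q_D(q_U) = (252 - q_U)/2.
The leader anticipates this reaction. Substituting into P = 270 - Q gives P = 144 - (1/2)q_U, so π_U = (144 - (1/2)q_U)q_U - 55q_U.
The leader's first-order condition 89 - q_U = 0 yields q_U = 89.
Then q_D = (252 - 89)/2 = 163/2.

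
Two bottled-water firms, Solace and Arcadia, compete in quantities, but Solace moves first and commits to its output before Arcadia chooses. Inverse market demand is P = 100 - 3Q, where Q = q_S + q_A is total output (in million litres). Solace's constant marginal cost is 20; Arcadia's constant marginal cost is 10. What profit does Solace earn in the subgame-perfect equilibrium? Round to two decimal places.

204.17

Solve by backward induction. Given q_S, the follower Arcadia maximises π_A = (100 - 3q_S - 3q_A)q_A - 10q_A.
Setting the follower's marginal profit to zero, 90 - 3q_S - 6q_A = 0, i.e. q_A = (90 - 3q_S)/6.
The leader anticipates this reaction. Substituting into P = 100 - 3Q gives P = 55 - (3/2)q_S, so π_S = (55 - (3/2)q_S)q_S - 20q_S.
The leader's first-order condition 35 - 3q_S = 0 yields q_S = 35/3.
Then q_A = (90 - 3·(35/3))/6 = 55/6.
Price P = 100 - 3·(125/6) = 75/2.
Solace's profit: (75/2 - 20)·(35/3) = 1225/6.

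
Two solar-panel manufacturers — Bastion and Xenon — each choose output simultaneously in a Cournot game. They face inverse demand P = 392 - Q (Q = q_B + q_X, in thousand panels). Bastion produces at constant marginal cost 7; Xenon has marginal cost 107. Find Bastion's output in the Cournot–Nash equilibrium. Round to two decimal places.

161.67

Bastion's profit: π_B = (392 - Q)q_B - (7q_B). Setting ∂π_B/∂q_B = 0: 385 - 2q_B - (q_X) = 0.
Xenon's first-order condition: 285 - 2q_X - (q_B) = 0.
So q_B = (385 - q_X)/2 and q_X = (285 - q_B)/2.
Substituting one into the other gives q_B = 485/3 and q_X = 185/3.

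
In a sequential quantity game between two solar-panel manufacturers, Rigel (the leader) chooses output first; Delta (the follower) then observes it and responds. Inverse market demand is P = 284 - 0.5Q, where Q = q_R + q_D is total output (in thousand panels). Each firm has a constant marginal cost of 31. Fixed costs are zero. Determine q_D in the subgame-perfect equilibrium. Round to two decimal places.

126.50

Solve by backward induction. Given q_R, the follower Delta maximises π_D = (284 - (1/2)q_R - (1/2)q_D)q_D - 31q_D.
Follower FOC: 253 - (1/2)q_R - q_D = 0, so q_D(q_R) = (253 - (1/2)q_R).
Rigel substitutes q_D(q_R) into its own profit: π_R = q_R(284 - (1/2)q_R - (253 - (1/2)q_R)/2) - 31q_R = (315/2 - (1/4)q_R)q_R - 31q_R.
Leader FOC: 253/2 - (1/2)q_R = 0, so q_R = 253.
Then q_D = (253 - (1/2)·253) = 253/2.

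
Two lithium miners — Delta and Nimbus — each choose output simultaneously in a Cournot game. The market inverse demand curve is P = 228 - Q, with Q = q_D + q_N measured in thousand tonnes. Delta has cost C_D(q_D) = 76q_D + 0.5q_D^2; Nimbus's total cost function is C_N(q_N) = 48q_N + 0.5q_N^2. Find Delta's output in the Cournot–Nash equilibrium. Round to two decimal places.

Delta's profit: π_D = (228 - Q)q_D - (76q_D + (1/2)q_D²). Setting ∂π_D/∂q_D = 0: 152 - 3q_D - (q_N) = 0.
Nimbus's first-order condition: 180 - 3q_N - (q_D) = 0.
Best responses: q_D = (152 - q_N)/3, q_N = (180 - q_D)/3.
Substituting one into the other gives q_D = 69/2 and q_N = 97/2.

34.50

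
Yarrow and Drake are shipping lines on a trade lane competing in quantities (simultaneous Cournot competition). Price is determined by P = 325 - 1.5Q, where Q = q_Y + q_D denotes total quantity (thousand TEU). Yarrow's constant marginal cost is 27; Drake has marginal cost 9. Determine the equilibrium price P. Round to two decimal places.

Yarrow's profit: π_Y = (325 - 1.5Q)q_Y - (27q_Y). Setting ∂π_Y/∂q_Y = 0: 298 - 3q_Y - (3/2)(q_D) = 0.
Drake's profit: π_D = (325 - 1.5Q)q_D - (9q_D). Setting ∂π_D/∂q_D = 0: 316 - 3q_D - (3/2)(q_Y) = 0.
Rearranging gives the reaction functions q_Y = (298 - (3/2)q_D)/3 and q_D = (316 - (3/2)q_Y)/3.
Substituting one into the other gives q_Y = 560/9 and q_D = 668/9.
Total output Q = 1228/9, so price P = 325 - (3/2)·(1228/9) = 361/3.

120.33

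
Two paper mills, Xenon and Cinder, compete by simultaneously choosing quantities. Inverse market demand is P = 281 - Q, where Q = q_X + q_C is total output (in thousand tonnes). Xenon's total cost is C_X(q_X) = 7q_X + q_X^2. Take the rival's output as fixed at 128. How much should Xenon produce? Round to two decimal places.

With the rival's output fixed at 128, Xenon's profit is π_X = (281 - 128 - q_X)q_X - (7q_X + q_X²) = (153 - q_X)q_X - (7q_X + q_X²).
∂π_X/∂q_X = 146 - 4q_X = 0, so q_X = 73/2.

36.50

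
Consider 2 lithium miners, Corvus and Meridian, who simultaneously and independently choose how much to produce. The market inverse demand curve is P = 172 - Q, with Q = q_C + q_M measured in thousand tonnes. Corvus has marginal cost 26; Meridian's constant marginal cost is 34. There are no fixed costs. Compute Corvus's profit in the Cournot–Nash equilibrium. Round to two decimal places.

2635.11

Corvus's profit: π_C = (172 - Q)q_C - (26q_C). Setting ∂π_C/∂q_C = 0: 146 - 2q_C - (q_M) = 0.
Meridian's first-order condition: 138 - 2q_M - (q_C) = 0.
Rearranging gives the reaction functions q_C = (146 - q_M)/2 and q_M = (138 - q_C)/2.
Substituting one into the other gives q_C = 154/3 and q_M = 130/3.
Price P = 172 - 284/3 = 232/3.
Corvus's profit: (232/3 - 26)·(154/3) = 2635.1111.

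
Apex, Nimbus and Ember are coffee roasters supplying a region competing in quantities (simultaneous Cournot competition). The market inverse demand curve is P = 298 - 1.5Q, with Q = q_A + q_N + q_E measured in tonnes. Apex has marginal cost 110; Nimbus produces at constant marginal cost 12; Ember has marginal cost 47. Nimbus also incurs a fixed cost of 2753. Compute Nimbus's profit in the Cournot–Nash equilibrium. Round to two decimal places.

4562.04

Apex's profit: π_A = (298 - 1.5Q)q_A - (110q_A). Setting ∂π_A/∂q_A = 0: 188 - 3q_A - (3/2)(q_N + q_E) = 0.
Nimbus's first-order condition: 286 - 3q_N - (3/2)(q_A + q_E) = 0.
Ember's first-order condition: 251 - 3q_E - (3/2)(q_A + q_N) = 0.
Adding the 3 first-order conditions: 725 − 6Q = 0, so Q = 725/6.
Back-substituting: q_A = (188 − 725/4)/(3/2) = 9/2, q_N = (286 − 725/4)/(3/2) = 419/6, q_E = (251 − 725/4)/(3/2) = 93/2.
Price P = 298 - (3/2)·(725/6) = 467/4.
Nimbus's profit: (467/4 - 12)·(419/6) - 2753 = 4562.0417.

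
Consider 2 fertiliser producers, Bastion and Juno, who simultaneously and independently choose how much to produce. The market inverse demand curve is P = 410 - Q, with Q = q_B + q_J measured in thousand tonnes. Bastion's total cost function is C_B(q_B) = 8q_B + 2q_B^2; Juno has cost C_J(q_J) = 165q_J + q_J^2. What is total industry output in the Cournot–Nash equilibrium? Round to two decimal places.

105.70

Bastion's profit: π_B = (410 - Q)q_B - (8q_B + 2q_B²). Setting ∂π_B/∂q_B = 0: 402 - 6q_B - (q_J) = 0.
Juno's first-order condition: 245 - 4q_J - (q_B) = 0.
So q_B = (402 - q_J)/6 and q_J = (245 - q_B)/4.
Substituting one into the other gives q_B = 1363/23 and q_J = 1068/23.
Total output Q = 1363/23 + 1068/23 = 105.6957.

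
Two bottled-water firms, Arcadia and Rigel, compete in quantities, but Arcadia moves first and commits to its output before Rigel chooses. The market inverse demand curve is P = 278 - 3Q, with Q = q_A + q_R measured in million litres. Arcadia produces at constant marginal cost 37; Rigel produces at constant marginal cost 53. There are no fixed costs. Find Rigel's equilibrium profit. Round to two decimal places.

776.02

The follower Rigel best-responds to any q_A: π_R = (278 - 3Q)q_R - 53q_R.
∂π_R/∂q_R = 225 - 3q_A - 6q_R = 0 gives the reaction function q_R = (225 - 3q_A)/6.
The leader anticipates this reaction. Substituting into P = 278 - 3Q gives P = 331/2 - (3/2)q_A, so π_A = (331/2 - (3/2)q_A)q_A - 37q_A.
Maximising: ∂π_A/∂q_A = 257/2 - 3q_A = 0, giving q_A = 257/6.
Then q_R = (225 - 3·(257/6))/6 = 193/12.
Price P = 278 - 3·(707/12) = 405/4.
Rigel's profit: (405/4 - 53)·(193/12) = 776.0208.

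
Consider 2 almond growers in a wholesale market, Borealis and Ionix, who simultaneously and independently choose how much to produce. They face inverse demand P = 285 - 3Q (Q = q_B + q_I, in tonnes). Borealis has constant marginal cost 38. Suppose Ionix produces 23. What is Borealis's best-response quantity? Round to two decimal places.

29.67

With the rival's output fixed at 23, Borealis's profit is π_B = (285 - 3·23 - 3q_B)q_B - (38q_B) = (216 - 3q_B)q_B - (38q_B).
∂π_B/∂q_B = 178 - 6q_B = 0, so q_B = 89/3.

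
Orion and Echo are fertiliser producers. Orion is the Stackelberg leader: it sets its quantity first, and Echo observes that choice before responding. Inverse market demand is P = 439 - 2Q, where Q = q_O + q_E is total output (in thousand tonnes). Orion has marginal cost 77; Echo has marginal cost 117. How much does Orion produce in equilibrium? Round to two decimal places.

Solve by backward induction. Given q_O, the follower Echo maximises π_E = (439 - 2q_O - 2q_E)q_E - 117q_E.
Setting the follower's marginal profit to zero, 322 - 2q_O - 4q_E = 0, i.e. q_E = (322 - 2q_O)/4.
The leader anticipates this reaction. Substituting into P = 439 - 2Q gives P = 278 - q_O, so π_O = (278 - q_O)q_O - 77q_O.
The leader's first-order condition 201 - 2q_O = 0 yields q_O = 201/2.
Then q_E = (322 - 2·(201/2))/4 = 121/4.

100.50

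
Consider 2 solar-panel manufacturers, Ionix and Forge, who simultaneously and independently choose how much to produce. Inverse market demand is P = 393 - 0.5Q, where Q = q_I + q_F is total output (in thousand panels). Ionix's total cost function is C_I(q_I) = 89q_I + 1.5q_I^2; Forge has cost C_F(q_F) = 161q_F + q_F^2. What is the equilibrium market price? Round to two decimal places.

326.11

Ionix's profit: π_I = (393 - 0.5Q)q_I - (89q_I + (3/2)q_I²). Setting ∂π_I/∂q_I = 0: 304 - 4q_I - (1/2)(q_F) = 0.
Forge's first-order condition: 232 - 3q_F - (1/2)(q_I) = 0.
Rearranging gives the reaction functions q_I = (304 - (1/2)q_F)/4 and q_F = (232 - (1/2)q_I)/3.
Solving the pair: q_I = 67.7447, q_F = 66.0426.
Total output Q = 133.7872, so price P = 393 - (1/2)·133.7872 = 326.1064.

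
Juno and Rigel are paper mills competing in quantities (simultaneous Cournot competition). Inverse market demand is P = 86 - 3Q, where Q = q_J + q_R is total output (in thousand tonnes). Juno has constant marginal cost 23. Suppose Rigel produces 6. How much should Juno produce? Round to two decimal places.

With the rival's output fixed at 6, Juno's profit is π_J = (86 - 3·6 - 3q_J)q_J - (23q_J) = (68 - 3q_J)q_J - (23q_J).
∂π_J/∂q_J = 45 - 6q_J = 0, so q_J = 15/2.

7.50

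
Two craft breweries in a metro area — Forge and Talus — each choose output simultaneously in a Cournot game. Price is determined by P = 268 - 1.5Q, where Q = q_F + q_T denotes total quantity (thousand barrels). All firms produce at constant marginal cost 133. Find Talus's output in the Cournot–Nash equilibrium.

A representative firm's profit is π_i = q_i(268 - 1.5Q) - 133q_i.
First-order condition (treating rivals' output as given): 135 - 3q_i - (3/2)q_j = 0.
By symmetry each firm produces the same amount; substituting q_j = q_i yields q_i = 135/(9/2) = 30.

30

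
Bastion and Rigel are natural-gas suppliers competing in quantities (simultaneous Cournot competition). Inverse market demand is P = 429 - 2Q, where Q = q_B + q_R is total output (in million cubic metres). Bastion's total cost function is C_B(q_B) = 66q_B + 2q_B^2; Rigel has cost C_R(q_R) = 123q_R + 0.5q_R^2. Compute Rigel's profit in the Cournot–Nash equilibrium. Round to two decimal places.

Bastion's profit: π_B = (429 - 2Q)q_B - (66q_B + 2q_B²). Setting ∂π_B/∂q_B = 0: 363 - 8q_B - 2(q_R) = 0.
Rigel's first-order condition: 306 - 5q_R - 2(q_B) = 0.
Rearranging gives the reaction functions q_B = (363 - 2q_R)/8 and q_R = (306 - 2q_B)/5.
Solving the pair: q_B = 401/12, q_R = 287/6.
Price P = 429 - 2·(325/4) = 533/2.
Rigel's profit: (533/2)·(287/6) - 123·(287/6) - (1/2)(287/6)² = 5720.0694.

5720.07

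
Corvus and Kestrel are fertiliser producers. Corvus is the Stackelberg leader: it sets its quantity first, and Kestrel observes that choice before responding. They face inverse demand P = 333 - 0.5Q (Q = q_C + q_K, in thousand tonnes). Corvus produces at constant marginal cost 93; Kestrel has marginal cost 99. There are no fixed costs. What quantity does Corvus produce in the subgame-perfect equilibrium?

Solve by backward induction. Given q_C, the follower Kestrel maximises π_K = (333 - (1/2)q_C - (1/2)q_K)q_K - 99q_K.
Follower FOC: 234 - (1/2)q_C - q_K = 0, so q_K(q_C) = (234 - (1/2)q_C).
The leader anticipates this reaction. Substituting into P = 333 - 0.5Q gives P = 216 - (1/4)q_C, so π_C = (216 - (1/4)q_C)q_C - 93q_C.
The leader's first-order condition 123 - (1/2)q_C = 0 yields q_C = 246.
Then q_K = (234 - (1/2)·246) = 111.

246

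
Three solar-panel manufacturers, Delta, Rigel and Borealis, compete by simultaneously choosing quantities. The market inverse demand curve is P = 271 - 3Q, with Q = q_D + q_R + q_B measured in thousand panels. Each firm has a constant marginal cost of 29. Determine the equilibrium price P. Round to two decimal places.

89.50

A representative firm's profit is π_i = q_i(271 - 3Q) - 29q_i.
First-order condition (treating rivals' output as given): 242 - 6q_i - 3·Σ_{j≠i} q_j = 0.
With identical firms every q_j equals q_i, so Σ_{j≠i} q_j = 2q_i and 242 = 12q_i, giving q_i = 121/6.
Total output Q = 121/2, so price P = 271 - 3·(121/2) = 179/2.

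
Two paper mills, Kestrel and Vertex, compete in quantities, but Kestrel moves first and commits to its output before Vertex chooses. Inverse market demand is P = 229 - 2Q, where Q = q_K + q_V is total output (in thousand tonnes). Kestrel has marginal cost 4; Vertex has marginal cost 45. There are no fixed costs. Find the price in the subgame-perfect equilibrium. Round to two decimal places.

70.50

The follower Vertex best-responds to any q_K: π_V = (229 - 2Q)q_V - 45q_V.
Follower FOC: 184 - 2q_K - 4q_V = 0, so q_V(q_K) = (184 - 2q_K)/4.
Kestrel substitutes q_V(q_K) into its own profit: π_K = q_K(229 - 2q_K - (184 - 2q_K)/2) - 4q_K = (137 - q_K)q_K - 4q_K.
The leader's first-order condition 133 - 2q_K = 0 yields q_K = 133/2.
Then q_V = (184 - 2·(133/2))/4 = 51/4.
Total output Q = 317/4, so price P = 229 - 2·(317/4) = 141/2.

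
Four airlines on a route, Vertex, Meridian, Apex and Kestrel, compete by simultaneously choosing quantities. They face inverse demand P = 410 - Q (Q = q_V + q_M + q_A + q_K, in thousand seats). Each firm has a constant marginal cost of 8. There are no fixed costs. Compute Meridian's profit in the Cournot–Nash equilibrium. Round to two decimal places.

A representative firm's profit is π_i = q_i(410 - Q) - 8q_i.
First-order condition (treating rivals' output as given): 402 - 2q_i - Σ_{j≠i} q_j = 0.
With identical firms every q_j equals q_i, so Σ_{j≠i} q_j = 3q_i and 402 = 5q_i, giving q_i = 402/5.
Price P = 410 - 1608/5 = 442/5.
Meridian's profit: (442/5 - 8)·(402/5) = 6464.1600.

6464.16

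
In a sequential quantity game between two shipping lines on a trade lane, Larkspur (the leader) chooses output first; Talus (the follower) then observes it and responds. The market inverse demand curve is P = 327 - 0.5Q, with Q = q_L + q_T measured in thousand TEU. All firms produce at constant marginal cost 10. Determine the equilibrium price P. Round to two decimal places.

89.25

The follower Talus best-responds to any q_L: π_T = (327 - 0.5Q)q_T - 10q_T.
Follower FOC: 317 - (1/2)q_L - q_T = 0, so q_T(q_L) = (317 - (1/2)q_L).
Larkspur substitutes q_T(q_L) into its own profit: π_L = q_L(327 - (1/2)q_L - (317 - (1/2)q_L)/2) - 10q_L = (337/2 - (1/4)q_L)q_L - 10q_L.
Maximising: ∂π_L/∂q_L = 317/2 - (1/2)q_L = 0, giving q_L = 317.
Then q_T = (317 - (1/2)·317) = 317/2.
Total output Q = 951/2, so price P = 327 - (1/2)·(951/2) = 357/4.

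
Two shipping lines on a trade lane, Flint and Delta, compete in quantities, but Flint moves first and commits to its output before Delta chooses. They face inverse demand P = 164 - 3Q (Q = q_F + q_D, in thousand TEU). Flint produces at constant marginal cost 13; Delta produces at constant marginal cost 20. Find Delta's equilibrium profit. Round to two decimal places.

352.08

The follower Delta best-responds to any q_F: π_D = (164 - 3Q)q_D - 20q_D.
Follower FOC: 144 - 3q_F - 6q_D = 0, so q_D(q_F) = (144 - 3q_F)/6.
Flint substitutes q_D(q_F) into its own profit: π_F = q_F(164 - 3q_F - (144 - 3q_F)/2) - 13q_F = (92 - (3/2)q_F)q_F - 13q_F.
The leader's first-order condition 79 - 3q_F = 0 yields q_F = 79/3.
Then q_D = (144 - 3·(79/3))/6 = 65/6.
Price P = 164 - 3·(223/6) = 105/2.
Delta's profit: (105/2 - 20)·(65/6) = 352.0833.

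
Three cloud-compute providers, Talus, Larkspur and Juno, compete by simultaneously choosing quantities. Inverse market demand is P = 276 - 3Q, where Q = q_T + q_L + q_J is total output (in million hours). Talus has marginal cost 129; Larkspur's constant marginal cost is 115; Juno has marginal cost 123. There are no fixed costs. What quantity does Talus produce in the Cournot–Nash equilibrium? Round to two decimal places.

Talus's profit: π_T = (276 - 3Q)q_T - (129q_T). Setting ∂π_T/∂q_T = 0: 147 - 6q_T - 3(q_L + q_J) = 0.
Larkspur's profit: π_L = (276 - 3Q)q_L - (115q_L). Setting ∂π_L/∂q_L = 0: 161 - 6q_L - 3(q_T + q_J) = 0.
Juno's profit: π_J = (276 - 3Q)q_J - (123q_J). Setting ∂π_J/∂q_J = 0: 153 - 6q_J - 3(q_T + q_L) = 0.
Adding the 3 first-order conditions: 461 − 12Q = 0, so Q = 461/12.
Back-substituting: q_T = (147 − 461/4)/3 = 127/12, q_L = (161 − 461/4)/3 = 61/4, q_J = (153 − 461/4)/3 = 151/12.

10.58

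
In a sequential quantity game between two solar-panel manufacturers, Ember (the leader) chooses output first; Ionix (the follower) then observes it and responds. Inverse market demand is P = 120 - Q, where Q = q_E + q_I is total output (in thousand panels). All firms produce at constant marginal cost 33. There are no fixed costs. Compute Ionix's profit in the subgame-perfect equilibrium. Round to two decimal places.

Solve by backward induction. Given q_E, the follower Ionix maximises π_I = (120 - q_E - q_I)q_I - 33q_I.
∂π_I/∂q_I = 87 - q_E - 2q_I = 0 gives the reaction function q_I = (87 - q_E)/2.
Ember substitutes q_I(q_E) into its own profit: π_E = q_E(120 - q_E - (87 - q_E)/2) - 33q_E = (153/2 - (1/2)q_E)q_E - 33q_E.
Maximising: ∂π_E/∂q_E = 87/2 - q_E = 0, giving q_E = 87/2.
Then q_I = (87 - 87/2)/2 = 87/4.
Price P = 120 - 261/4 = 219/4.
Ionix's profit: (219/4 - 33)·(87/4) = 473.0625.

473.06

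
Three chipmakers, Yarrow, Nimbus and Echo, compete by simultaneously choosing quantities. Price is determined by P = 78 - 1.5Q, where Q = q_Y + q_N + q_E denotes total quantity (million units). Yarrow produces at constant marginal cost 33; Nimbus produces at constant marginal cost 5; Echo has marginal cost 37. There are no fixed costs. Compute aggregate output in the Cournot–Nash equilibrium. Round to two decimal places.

Yarrow's profit: π_Y = (78 - 1.5Q)q_Y - (33q_Y). Setting ∂π_Y/∂q_Y = 0: 45 - 3q_Y - (3/2)(q_N + q_E) = 0.
Nimbus's profit: π_N = (78 - 1.5Q)q_N - (5q_N). Setting ∂π_N/∂q_N = 0: 73 - 3q_N - (3/2)(q_Y + q_E) = 0.
Echo's first-order condition: 41 - 3q_E - (3/2)(q_Y + q_N) = 0.
Summing all 3 equations gives 159 − 6Q = 0, hence Q = 53/2.
Back-substituting: q_Y = (45 − 159/4)/(3/2) = 7/2, q_N = (73 − 159/4)/(3/2) = 133/6, q_E = (41 − 159/4)/(3/2) = 5/6.
Total output Q = 7/2 + 133/6 + 5/6 = 53/2.

26.50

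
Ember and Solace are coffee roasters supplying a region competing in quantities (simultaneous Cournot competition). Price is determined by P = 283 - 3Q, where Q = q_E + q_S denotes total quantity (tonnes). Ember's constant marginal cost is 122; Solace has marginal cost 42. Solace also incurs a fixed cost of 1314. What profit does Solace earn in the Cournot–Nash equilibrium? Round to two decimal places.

Ember's profit: π_E = (283 - 3Q)q_E - (122q_E). Setting ∂π_E/∂q_E = 0: 161 - 6q_E - 3(q_S) = 0.
Solace's first-order condition: 241 - 6q_S - 3(q_E) = 0.
Rearranging gives the reaction functions q_E = (161 - 3q_S)/6 and q_S = (241 - 3q_E)/6.
Substituting one into the other gives q_E = 9 and q_S = 107/3.
Price P = 283 - 3·(134/3) = 149.
Solace's profit: (149 - 42)·(107/3) - 1314 = 2502.3333.

2502.33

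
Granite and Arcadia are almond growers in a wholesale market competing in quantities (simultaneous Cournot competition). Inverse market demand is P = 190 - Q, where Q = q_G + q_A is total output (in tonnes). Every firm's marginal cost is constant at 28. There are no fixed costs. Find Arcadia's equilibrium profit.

A representative firm's profit is π_i = q_i(190 - Q) - 28q_i.
First-order condition (treating rivals' output as given): 162 - 2q_i - q_j = 0.
With identical firms every q_j equals q_i, so q_j = q_i and 162 = 3q_i, giving q_i = 54.
Price P = 190 - 108 = 82.
Arcadia's profit: (82 - 28)·54 = 2916.

2916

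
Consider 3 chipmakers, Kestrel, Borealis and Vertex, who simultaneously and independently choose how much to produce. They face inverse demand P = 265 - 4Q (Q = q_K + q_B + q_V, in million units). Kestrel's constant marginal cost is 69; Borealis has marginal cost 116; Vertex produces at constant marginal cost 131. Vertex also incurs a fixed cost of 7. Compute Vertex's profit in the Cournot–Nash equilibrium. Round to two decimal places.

Kestrel's profit: π_K = (265 - 4Q)q_K - (69q_K). Setting ∂π_K/∂q_K = 0: 196 - 8q_K - 4(q_B + q_V) = 0.
Borealis's profit: π_B = (265 - 4Q)q_B - (116q_B). Setting ∂π_B/∂q_B = 0: 149 - 8q_B - 4(q_K + q_V) = 0.
Vertex's first-order condition: 134 - 8q_V - 4(q_K + q_B) = 0.
Summing all 3 equations gives 479 − 16Q = 0, hence Q = 479/16.
Back-substituting: q_K = (196 − 479/4)/4 = 305/16, q_B = (149 − 479/4)/4 = 117/16, q_V = (134 − 479/4)/4 = 57/16.
Price P = 265 - 4·(479/16) = 581/4.
Vertex's profit: (581/4 - 131)·(57/16) - 7 = 43.7656.

43.77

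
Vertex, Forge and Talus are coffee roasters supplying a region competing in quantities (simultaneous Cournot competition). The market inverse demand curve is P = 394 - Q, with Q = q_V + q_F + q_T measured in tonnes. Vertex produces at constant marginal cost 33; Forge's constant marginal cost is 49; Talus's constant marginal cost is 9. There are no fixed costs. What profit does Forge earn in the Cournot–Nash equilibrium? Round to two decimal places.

Vertex's profit: π_V = (394 - Q)q_V - (33q_V). Setting ∂π_V/∂q_V = 0: 361 - 2q_V - (q_F + q_T) = 0.
Forge's first-order condition: 345 - 2q_F - (q_V + q_T) = 0.
Talus's first-order condition: 385 - 2q_T - (q_V + q_F) = 0.
Adding the 3 conditions: 1091 − 2Q − 2Q = 0, i.e. Q = 1091/4.
Back-substituting: q_V = (361 − 1091/4) = 353/4, q_F = (345 − 1091/4) = 289/4, q_T = (385 − 1091/4) = 449/4.
Price P = 394 - 1091/4 = 485/4.
Forge's profit: (485/4 - 49)·(289/4) = 5220.0625.

5220.06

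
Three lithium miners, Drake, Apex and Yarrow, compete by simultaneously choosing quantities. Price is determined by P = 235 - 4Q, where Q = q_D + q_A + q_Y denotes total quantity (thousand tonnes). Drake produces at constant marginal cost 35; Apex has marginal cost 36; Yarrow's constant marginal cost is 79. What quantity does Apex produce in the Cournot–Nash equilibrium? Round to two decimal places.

15.06

Drake's profit: π_D = (235 - 4Q)q_D - (35q_D). Setting ∂π_D/∂q_D = 0: 200 - 8q_D - 4(q_A + q_Y) = 0.
Apex's profit: π_A = (235 - 4Q)q_A - (36q_A). Setting ∂π_A/∂q_A = 0: 199 - 8q_A - 4(q_D + q_Y) = 0.
Yarrow's profit: π_Y = (235 - 4Q)q_Y - (79q_Y). Setting ∂π_Y/∂q_Y = 0: 156 - 8q_Y - 4(q_D + q_A) = 0.
Adding the 3 first-order conditions: 555 − 16Q = 0, so Q = 555/16.
Back-substituting: q_D = (200 − 555/4)/4 = 245/16, q_A = (199 − 555/4)/4 = 241/16, q_Y = (156 − 555/4)/4 = 69/16.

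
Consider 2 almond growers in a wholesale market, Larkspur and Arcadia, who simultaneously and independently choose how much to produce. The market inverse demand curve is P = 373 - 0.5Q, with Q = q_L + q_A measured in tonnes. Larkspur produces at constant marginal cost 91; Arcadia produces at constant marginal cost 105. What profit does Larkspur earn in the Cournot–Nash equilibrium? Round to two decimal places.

Larkspur's profit: π_L = (373 - 0.5Q)q_L - (91q_L). Setting ∂π_L/∂q_L = 0: 282 - q_L - (1/2)(q_A) = 0.
Arcadia's first-order condition: 268 - q_A - (1/2)(q_L) = 0.
So q_L = (282 - (1/2)q_A) and q_A = (268 - (1/2)q_L).
Solving the pair: q_L = 592/3, q_A = 508/3.
Price P = 373 - (1/2)·(1100/3) = 569/3.
Larkspur's profit: (569/3 - 91)·(592/3) = 19470.2222.

19470.22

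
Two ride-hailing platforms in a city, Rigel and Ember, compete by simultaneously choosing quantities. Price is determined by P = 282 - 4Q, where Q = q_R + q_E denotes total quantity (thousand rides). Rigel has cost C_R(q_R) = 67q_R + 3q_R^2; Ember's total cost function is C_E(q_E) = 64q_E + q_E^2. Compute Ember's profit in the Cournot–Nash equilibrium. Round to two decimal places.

1562.46

Rigel's profit: π_R = (282 - 4Q)q_R - (67q_R + 3q_R²). Setting ∂π_R/∂q_R = 0: 215 - 14q_R - 4(q_E) = 0.
Ember's first-order condition: 218 - 10q_E - 4(q_R) = 0.
So q_R = (215 - 4q_E)/14 and q_E = (218 - 4q_R)/10.
Substituting one into the other gives q_R = 639/62 and q_E = 548/31.
Price P = 282 - 4·(1735/62) = 170.0645.
Ember's profit: 170.0645·(548/31) - 64·(548/31) - (548/31)² = 1562.4558.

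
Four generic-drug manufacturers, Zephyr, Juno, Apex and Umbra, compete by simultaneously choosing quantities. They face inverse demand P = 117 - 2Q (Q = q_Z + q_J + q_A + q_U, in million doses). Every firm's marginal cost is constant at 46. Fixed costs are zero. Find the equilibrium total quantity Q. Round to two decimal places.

28.40

Each firm earns π_i = (117 - 2Q)q_i - 46q_i.
Setting ∂π_i/∂q_i = 0 with rivals' quantities fixed: 71 - 4q_i - 2·Σ_{j≠i} q_j = 0.
With identical firms every q_j equals q_i, so Σ_{j≠i} q_j = 3q_i and 71 = 10q_i, giving q_i = 71/10.
Total output Q = 71/10 + 71/10 + 71/10 + 71/10 = 142/5.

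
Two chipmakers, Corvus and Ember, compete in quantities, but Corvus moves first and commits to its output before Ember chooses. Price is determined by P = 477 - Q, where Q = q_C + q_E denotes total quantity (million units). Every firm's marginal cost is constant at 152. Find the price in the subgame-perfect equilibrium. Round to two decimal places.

233.25

The follower Ember best-responds to any q_C: π_E = (477 - Q)q_E - 152q_E.
Setting the follower's marginal profit to zero, 325 - q_C - 2q_E = 0, i.e. q_E = (325 - q_C)/2.
The leader anticipates this reaction. Substituting into P = 477 - Q gives P = 629/2 - (1/2)q_C, so π_C = (629/2 - (1/2)q_C)q_C - 152q_C.
The leader's first-order condition 325/2 - q_C = 0 yields q_C = 325/2.
Then q_E = (325 - 325/2)/2 = 325/4.
Total output Q = 975/4, so price P = 477 - 975/4 = 933/4.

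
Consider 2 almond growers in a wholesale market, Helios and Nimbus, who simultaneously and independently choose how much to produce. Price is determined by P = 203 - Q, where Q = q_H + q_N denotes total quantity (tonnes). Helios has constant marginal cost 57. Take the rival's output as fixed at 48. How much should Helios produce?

With the rival's output fixed at 48, Helios's profit is π_H = (203 - 48 - q_H)q_H - (57q_H) = (155 - q_H)q_H - (57q_H).
∂π_H/∂q_H = 98 - 2q_H = 0, so q_H = 49.

49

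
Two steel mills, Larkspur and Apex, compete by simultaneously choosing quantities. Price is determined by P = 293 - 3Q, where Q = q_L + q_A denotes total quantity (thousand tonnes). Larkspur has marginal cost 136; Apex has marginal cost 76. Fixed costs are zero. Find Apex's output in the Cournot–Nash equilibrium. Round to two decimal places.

Larkspur's profit: π_L = (293 - 3Q)q_L - (136q_L). Setting ∂π_L/∂q_L = 0: 157 - 6q_L - 3(q_A) = 0.
Apex's first-order condition: 217 - 6q_A - 3(q_L) = 0.
Rearranging gives the reaction functions q_L = (157 - 3q_A)/6 and q_A = (217 - 3q_L)/6.
Solving the pair: q_L = 97/9, q_A = 277/9.

30.78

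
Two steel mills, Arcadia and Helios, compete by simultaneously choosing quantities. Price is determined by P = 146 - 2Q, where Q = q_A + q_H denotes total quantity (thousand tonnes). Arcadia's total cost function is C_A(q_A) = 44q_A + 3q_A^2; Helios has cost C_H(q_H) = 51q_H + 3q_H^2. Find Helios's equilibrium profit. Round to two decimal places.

Arcadia's profit: π_A = (146 - 2Q)q_A - (44q_A + 3q_A²). Setting ∂π_A/∂q_A = 0: 102 - 10q_A - 2(q_H) = 0.
Helios's profit: π_H = (146 - 2Q)q_H - (51q_H + 3q_H²). Setting ∂π_H/∂q_H = 0: 95 - 10q_H - 2(q_A) = 0.
Best responses: q_A = (102 - 2q_H)/10, q_H = (95 - 2q_A)/10.
Solving the pair: q_A = 415/48, q_H = 373/48.
Price P = 146 - 2·(197/12) = 679/6.
Helios's profit: (679/6)·(373/48) - 51·(373/48) - 3(373/48)² = 301.9293.

301.93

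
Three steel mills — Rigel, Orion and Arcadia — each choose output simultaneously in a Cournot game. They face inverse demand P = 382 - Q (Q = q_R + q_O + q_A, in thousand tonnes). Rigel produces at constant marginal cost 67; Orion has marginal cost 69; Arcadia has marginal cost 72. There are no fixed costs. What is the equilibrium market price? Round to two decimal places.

Rigel's profit: π_R = (382 - Q)q_R - (67q_R). Setting ∂π_R/∂q_R = 0: 315 - 2q_R - (q_O + q_A) = 0.
Orion's first-order condition: 313 - 2q_O - (q_R + q_A) = 0.
Arcadia's profit: π_A = (382 - Q)q_A - (72q_A). Setting ∂π_A/∂q_A = 0: 310 - 2q_A - (q_R + q_O) = 0.
Summing all 3 equations gives 938 − 4Q = 0, hence Q = 469/2.
Back-substituting: q_R = (315 − 469/2) = 161/2, q_O = (313 − 469/2) = 157/2, q_A = (310 − 469/2) = 151/2.
Total output Q = 469/2, so price P = 382 - 469/2 = 295/2.

147.50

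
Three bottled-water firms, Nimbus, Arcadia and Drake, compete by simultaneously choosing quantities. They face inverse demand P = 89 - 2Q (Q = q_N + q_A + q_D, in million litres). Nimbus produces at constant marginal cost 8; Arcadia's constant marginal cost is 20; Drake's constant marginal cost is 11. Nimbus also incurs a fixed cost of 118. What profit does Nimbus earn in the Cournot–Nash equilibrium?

170

Nimbus's profit: π_N = (89 - 2Q)q_N - (8q_N). Setting ∂π_N/∂q_N = 0: 81 - 4q_N - 2(q_A + q_D) = 0.
Arcadia's profit: π_A = (89 - 2Q)q_A - (20q_A). Setting ∂π_A/∂q_A = 0: 69 - 4q_A - 2(q_N + q_D) = 0.
Drake's profit: π_D = (89 - 2Q)q_D - (11q_D). Setting ∂π_D/∂q_D = 0: 78 - 4q_D - 2(q_N + q_A) = 0.
Adding the 3 conditions: 228 − 4Q − 4Q = 0, i.e. Q = 57/2.
Back-substituting: q_N = (81 − 57)/2 = 12, q_A = (69 − 57)/2 = 6, q_D = (78 − 57)/2 = 21/2.
Price P = 89 - 2·(57/2) = 32.
Nimbus's profit: (32 - 8)·12 - 118 = 170.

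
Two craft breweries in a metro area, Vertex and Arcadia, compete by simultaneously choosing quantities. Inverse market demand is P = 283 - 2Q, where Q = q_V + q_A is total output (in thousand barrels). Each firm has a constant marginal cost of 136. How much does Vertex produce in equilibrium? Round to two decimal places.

24.50

A representative firm's profit is π_i = q_i(283 - 2Q) - 136q_i.
First-order condition (treating rivals' output as given): 147 - 4q_i - 2q_j = 0.
By symmetry each firm produces the same amount; substituting q_j = q_i yields q_i = 147/6 = 49/2.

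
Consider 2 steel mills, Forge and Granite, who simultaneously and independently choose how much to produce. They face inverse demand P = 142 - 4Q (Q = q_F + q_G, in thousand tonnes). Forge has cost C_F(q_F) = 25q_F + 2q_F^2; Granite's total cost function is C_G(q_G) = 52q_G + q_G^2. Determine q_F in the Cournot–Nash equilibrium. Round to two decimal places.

7.79

Forge's profit: π_F = (142 - 4Q)q_F - (25q_F + 2q_F²). Setting ∂π_F/∂q_F = 0: 117 - 12q_F - 4(q_G) = 0.
Granite's first-order condition: 90 - 10q_G - 4(q_F) = 0.
Rearranging gives the reaction functions q_F = (117 - 4q_G)/12 and q_G = (90 - 4q_F)/10.
Substituting one into the other gives q_F = 405/52 and q_G = 153/26.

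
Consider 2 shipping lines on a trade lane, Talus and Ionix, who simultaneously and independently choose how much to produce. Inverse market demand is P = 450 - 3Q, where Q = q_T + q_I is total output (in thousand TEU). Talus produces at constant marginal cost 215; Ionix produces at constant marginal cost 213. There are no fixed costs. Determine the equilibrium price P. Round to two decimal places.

Talus's profit: π_T = (450 - 3Q)q_T - (215q_T). Setting ∂π_T/∂q_T = 0: 235 - 6q_T - 3(q_I) = 0.
Ionix's profit: π_I = (450 - 3Q)q_I - (213q_I). Setting ∂π_I/∂q_I = 0: 237 - 6q_I - 3(q_T) = 0.
Rearranging gives the reaction functions q_T = (235 - 3q_I)/6 and q_I = (237 - 3q_T)/6.
Substituting one into the other gives q_T = 233/9 and q_I = 239/9.
Total output Q = 472/9, so price P = 450 - 3·(472/9) = 878/3.

292.67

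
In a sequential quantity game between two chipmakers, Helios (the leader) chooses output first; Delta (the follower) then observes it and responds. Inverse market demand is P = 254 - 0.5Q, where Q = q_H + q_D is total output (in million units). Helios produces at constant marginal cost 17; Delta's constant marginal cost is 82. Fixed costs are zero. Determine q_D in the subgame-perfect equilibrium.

21

The follower Delta best-responds to any q_H: π_D = (254 - 0.5Q)q_D - 82q_D.
Setting the follower's marginal profit to zero, 172 - (1/2)q_H - q_D = 0, i.e. q_D = (172 - (1/2)q_H).
The leader anticipates this reaction. Substituting into P = 254 - 0.5Q gives P = 168 - (1/4)q_H, so π_H = (168 - (1/4)q_H)q_H - 17q_H.
Maximising: ∂π_H/∂q_H = 151 - (1/2)q_H = 0, giving q_H = 302.
Then q_D = (172 - (1/2)·302) = 21.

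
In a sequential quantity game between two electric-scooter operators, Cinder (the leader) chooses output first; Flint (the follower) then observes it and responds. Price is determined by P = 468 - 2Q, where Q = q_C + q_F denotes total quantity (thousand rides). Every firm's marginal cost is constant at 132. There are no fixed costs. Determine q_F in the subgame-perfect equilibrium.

42

Solve by backward induction. Given q_C, the follower Flint maximises π_F = (468 - 2q_C - 2q_F)q_F - 132q_F.
∂π_F/∂q_F = 336 - 2q_C - 4q_F = 0 gives the reaction function q_F = (336 - 2q_C)/4.
The leader anticipates this reaction. Substituting into P = 468 - 2Q gives P = 300 - q_C, so π_C = (300 - q_C)q_C - 132q_C.
Maximising: ∂π_C/∂q_C = 168 - 2q_C = 0, giving q_C = 84.
Then q_F = (336 - 2·84)/4 = 42.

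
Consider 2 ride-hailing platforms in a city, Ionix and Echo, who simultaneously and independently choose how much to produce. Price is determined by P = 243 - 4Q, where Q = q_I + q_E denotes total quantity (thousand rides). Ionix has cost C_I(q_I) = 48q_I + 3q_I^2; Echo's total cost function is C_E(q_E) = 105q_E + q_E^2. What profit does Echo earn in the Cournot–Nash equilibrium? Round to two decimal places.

431.55

Ionix's profit: π_I = (243 - 4Q)q_I - (48q_I + 3q_I²). Setting ∂π_I/∂q_I = 0: 195 - 14q_I - 4(q_E) = 0.
Echo's first-order condition: 138 - 10q_E - 4(q_I) = 0.
Rearranging gives the reaction functions q_I = (195 - 4q_E)/14 and q_E = (138 - 4q_I)/10.
Solving the pair: q_I = 699/62, q_E = 288/31.
Price P = 243 - 4·(1275/62) = 160.7419.
Echo's profit: 160.7419·(288/31) - 105·(288/31) - (288/31)² = 431.5505.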